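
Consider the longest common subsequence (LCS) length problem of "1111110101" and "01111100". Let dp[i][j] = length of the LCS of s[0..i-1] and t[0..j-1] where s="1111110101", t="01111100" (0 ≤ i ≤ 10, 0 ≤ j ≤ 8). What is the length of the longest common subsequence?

   ''  0  1  1  1  1  1  0  0
''  0  0  0  0  0  0  0  0  0
 1  0  0  1  1  1  1  1  1  1
 1  0  0  1  2  2  2  2  2  2
 1  0  0  1  2  3  3  3  3  3
 1  0  0  1  2  3  4  4  4  4
 1  0  0  1  2  3  4  5  5  5
 1  0  0  1  2  3  4  5  5  5
 0  0  1  1  2  3  4  5  6  6
 1  0  1  2  2  3  4  5  6  6
 0  0  1  2  2  3  4  5  6  7
 1  0  1  2  3  3  4  5  6  7

7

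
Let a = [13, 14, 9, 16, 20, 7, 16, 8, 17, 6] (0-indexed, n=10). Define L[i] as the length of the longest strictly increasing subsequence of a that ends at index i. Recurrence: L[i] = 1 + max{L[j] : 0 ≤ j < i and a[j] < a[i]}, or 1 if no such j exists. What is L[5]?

1

   i    0    1    2    3    4    5    6    7    8    9
a[i]   13   14    9   16   20    7   16    8   17    6
L[i]    1    2    1    3    4    1    3    2    4    1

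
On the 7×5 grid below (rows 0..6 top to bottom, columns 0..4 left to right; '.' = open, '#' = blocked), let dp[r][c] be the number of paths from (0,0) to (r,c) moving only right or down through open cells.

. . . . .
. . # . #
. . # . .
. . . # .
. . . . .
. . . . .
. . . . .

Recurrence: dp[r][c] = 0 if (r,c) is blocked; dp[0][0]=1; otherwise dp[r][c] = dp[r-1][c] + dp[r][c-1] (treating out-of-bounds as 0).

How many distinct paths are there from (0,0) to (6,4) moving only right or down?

80

r\c   0   1   2   3   4
  0   1   1   1   1   1
  1   1   2   0   1   0
  2   1   3   0   1   1
  3   1   4   4   0   1
  4   1   5   9   9  10
  5   1   6  15  24  34
  6   1   7  22  46  80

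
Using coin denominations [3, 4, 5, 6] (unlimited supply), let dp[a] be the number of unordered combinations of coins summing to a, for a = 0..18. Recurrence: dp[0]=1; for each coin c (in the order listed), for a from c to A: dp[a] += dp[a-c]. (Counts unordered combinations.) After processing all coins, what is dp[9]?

after  coin     0     1     2     3     4     5     6     7     8     9    10    11    12    13    14    15    16    17    18
          3     1     0     0     1     0     0     1     0     0     1     0     0     1     0     0     1     0     0     1
          4     1     0     0     1     1     0     1     1     1     1     1     1     2     1     1     2     2     1     2
          5     1     0     0     1     1     1     1     1     2     2     2     2     3     3     3     4     4     4     5
          6     1     0     0     1     1     1     2     1     2     3     3     3     5     4     5     7     7     7    10

3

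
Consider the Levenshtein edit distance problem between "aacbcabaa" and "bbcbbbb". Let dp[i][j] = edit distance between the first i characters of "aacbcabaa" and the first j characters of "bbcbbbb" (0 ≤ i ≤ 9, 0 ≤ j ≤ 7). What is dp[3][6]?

5

   ''  b  b  c  b  b  b  b
''  0  1  2  3  4  5  6  7
 a  1  1  2  3  4  5  6  7
 a  2  2  2  3  4  5  6  7
 c  3  3  3  2  3  4  5  6
 b  4  3  3  3  2  3  4  5
 c  5  4  4  3  3  3  4  5
 a  6  5  5  4  4  4  4  5
 b  7  6  5  5  4  4  4  4
 a  8  7  6  6  5  5  5  5
 a  9  8  7  7  6  6  6  6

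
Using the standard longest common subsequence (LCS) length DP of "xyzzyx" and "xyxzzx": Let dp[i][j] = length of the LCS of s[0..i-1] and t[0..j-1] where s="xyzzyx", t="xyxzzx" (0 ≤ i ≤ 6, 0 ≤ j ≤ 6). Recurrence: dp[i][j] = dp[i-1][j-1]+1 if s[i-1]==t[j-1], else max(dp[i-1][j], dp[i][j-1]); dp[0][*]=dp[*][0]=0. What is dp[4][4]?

3

   ''  x  y  x  z  z  x
''  0  0  0  0  0  0  0
 x  0  1  1  1  1  1  1
 y  0  1  2  2  2  2  2
 z  0  1  2  2  3  3  3
 z  0  1  2  2  3  4  4
 y  0  1  2  2  3  4  4
 x  0  1  2  3  3  4  5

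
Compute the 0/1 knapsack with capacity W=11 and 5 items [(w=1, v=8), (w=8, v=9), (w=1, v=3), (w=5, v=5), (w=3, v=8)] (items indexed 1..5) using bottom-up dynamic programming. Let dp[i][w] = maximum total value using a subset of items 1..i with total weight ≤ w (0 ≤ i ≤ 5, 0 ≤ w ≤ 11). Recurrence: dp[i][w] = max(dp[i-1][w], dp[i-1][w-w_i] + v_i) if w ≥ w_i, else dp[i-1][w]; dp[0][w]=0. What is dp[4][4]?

11

i\w   0   1   2   3   4   5   6   7   8   9  10  11
  0   0   0   0   0   0   0   0   0   0   0   0   0
  1   0   8   8   8   8   8   8   8   8   8   8   8
  2   0   8   8   8   8   8   8   8   9  17  17  17
  3   0   8  11  11  11  11  11  11  11  17  20  20
  4   0   8  11  11  11  11  13  16  16  17  20  20
  5   0   8  11  11  16  19  19  19  19  21  24  24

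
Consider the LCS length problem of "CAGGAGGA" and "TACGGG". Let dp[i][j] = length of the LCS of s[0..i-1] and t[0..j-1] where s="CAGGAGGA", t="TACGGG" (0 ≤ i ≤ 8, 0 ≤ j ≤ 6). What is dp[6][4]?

2

   ''  T  A  C  G  G  G
''  0  0  0  0  0  0  0
 C  0  0  0  1  1  1  1
 A  0  0  1  1  1  1  1
 G  0  0  1  1  2  2  2
 G  0  0  1  1  2  3  3
 A  0  0  1  1  2  3  3
 G  0  0  1  1  2  3  4
 G  0  0  1  1  2  3  4
 A  0  0  1  1  2  3  4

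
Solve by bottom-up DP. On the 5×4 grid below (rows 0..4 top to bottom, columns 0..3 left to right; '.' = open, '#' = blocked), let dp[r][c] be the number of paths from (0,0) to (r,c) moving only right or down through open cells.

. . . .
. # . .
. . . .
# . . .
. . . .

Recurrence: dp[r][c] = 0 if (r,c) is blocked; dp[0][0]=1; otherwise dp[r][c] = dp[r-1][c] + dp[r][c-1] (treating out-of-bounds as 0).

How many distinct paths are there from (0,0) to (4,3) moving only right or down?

r\c   0   1   2   3
  0   1   1   1   1
  1   1   0   1   2
  2   1   1   2   4
  3   0   1   3   7
  4   0   1   4  11

11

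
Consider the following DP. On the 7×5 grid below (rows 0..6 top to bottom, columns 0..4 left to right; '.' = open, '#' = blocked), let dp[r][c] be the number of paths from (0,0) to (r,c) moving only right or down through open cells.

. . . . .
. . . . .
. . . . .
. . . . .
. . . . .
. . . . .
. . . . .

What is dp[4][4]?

r\c   0   1   2   3   4
  0   1   1   1   1   1
  1   1   2   3   4   5
  2   1   3   6  10  15
  3   1   4  10  20  35
  4   1   5  15  35  70
  5   1   6  21  56 126
  6   1   7  28  84 210

70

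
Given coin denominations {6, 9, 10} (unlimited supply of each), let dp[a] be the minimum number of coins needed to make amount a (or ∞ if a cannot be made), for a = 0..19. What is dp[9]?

 a  0  1  2  3  4  5  6  7  8  9 10 11 12 13 14 15 16 17 18 19
dp  0  -  -  -  -  -  1  -  -  1  1  -  2  -  -  2  2  -  2  2
(- denotes ∞ / unreachable)

1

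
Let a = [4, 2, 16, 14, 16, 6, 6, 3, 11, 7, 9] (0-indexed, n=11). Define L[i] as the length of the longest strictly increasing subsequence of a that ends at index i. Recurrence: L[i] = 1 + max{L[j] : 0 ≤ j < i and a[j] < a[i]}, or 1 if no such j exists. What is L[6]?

   i    0    1    2    3    4    5    6    7    8    9   10
a[i]    4    2   16   14   16    6    6    3   11    7    9
L[i]    1    1    2    2    3    2    2    2    3    3    4

2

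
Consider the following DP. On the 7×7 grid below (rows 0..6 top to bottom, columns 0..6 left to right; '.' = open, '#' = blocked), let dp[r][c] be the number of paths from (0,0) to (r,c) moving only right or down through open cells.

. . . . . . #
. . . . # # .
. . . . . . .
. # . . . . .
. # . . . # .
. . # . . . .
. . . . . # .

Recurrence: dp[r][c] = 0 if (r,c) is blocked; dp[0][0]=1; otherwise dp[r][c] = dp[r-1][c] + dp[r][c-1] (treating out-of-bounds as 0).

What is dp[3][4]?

r\c   0   1   2   3   4   5   6
  0   1   1   1   1   1   1   0
  1   1   2   3   4   0   0   0
  2   1   3   6  10  10  10  10
  3   1   0   6  16  26  36  46
  4   1   0   6  22  48   0  46
  5   1   1   0  22  70  70 116
  6   1   2   2  24  94   0 116

26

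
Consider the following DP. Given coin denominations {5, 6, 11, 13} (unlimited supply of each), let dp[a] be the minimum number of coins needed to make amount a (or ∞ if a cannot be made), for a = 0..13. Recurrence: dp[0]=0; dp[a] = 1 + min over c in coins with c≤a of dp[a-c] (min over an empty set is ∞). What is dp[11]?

1

 a  0  1  2  3  4  5  6  7  8  9 10 11 12 13
dp  0  -  -  -  -  1  1  -  -  -  2  1  2  1
(- denotes ∞ / unreachable)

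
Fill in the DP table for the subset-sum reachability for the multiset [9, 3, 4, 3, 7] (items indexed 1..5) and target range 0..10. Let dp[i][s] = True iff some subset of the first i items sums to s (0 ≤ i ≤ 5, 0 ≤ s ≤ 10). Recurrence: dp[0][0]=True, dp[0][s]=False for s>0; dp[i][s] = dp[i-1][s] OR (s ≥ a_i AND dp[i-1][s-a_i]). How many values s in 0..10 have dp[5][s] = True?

i\s   0   1   2   3   4   5   6   7   8   9  10
  0   T   F   F   F   F   F   F   F   F   F   F
  1   T   F   F   F   F   F   F   F   F   T   F
  2   T   F   F   T   F   F   F   F   F   T   F
  3   T   F   F   T   T   F   F   T   F   T   F
  4   T   F   F   T   T   F   T   T   F   T   T
  5   T   F   F   T   T   F   T   T   F   T   T

7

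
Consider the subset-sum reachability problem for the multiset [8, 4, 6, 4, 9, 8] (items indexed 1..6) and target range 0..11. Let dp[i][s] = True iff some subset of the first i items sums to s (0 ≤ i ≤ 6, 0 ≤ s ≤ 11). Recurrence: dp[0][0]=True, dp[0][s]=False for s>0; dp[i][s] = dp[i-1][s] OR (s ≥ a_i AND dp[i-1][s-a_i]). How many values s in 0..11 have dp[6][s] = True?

6

i\s   0   1   2   3   4   5   6   7   8   9  10  11
  0   T   F   F   F   F   F   F   F   F   F   F   F
  1   T   F   F   F   F   F   F   F   T   F   F   F
  2   T   F   F   F   T   F   F   F   T   F   F   F
  3   T   F   F   F   T   F   T   F   T   F   T   F
  4   T   F   F   F   T   F   T   F   T   F   T   F
  5   T   F   F   F   T   F   T   F   T   T   T   F
  6   T   F   F   F   T   F   T   F   T   T   T   F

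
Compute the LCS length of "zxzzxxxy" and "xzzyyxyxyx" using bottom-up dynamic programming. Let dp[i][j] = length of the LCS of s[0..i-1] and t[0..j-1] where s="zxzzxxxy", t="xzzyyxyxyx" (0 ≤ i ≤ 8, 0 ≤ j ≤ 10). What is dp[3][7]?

   ''  x  z  z  y  y  x  y  x  y  x
''  0  0  0  0  0  0  0  0  0  0  0
 z  0  0  1  1  1  1  1  1  1  1  1
 x  0  1  1  1  1  1  2  2  2  2  2
 z  0  1  2  2  2  2  2  2  2  2  2
 z  0  1  2  3  3  3  3  3  3  3  3
 x  0  1  2  3  3  3  4  4  4  4  4
 x  0  1  2  3  3  3  4  4  5  5  5
 x  0  1  2  3  3  3  4  4  5  5  6
 y  0  1  2  3  4  4  4  5  5  6  6

2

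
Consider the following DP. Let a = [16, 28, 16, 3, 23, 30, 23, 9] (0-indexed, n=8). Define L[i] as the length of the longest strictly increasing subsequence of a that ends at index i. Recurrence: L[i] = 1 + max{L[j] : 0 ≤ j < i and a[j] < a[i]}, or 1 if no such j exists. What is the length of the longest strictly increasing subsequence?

3

   i    0    1    2    3    4    5    6    7
a[i]   16   28   16    3   23   30   23    9
L[i]    1    2    1    1    2    3    2    2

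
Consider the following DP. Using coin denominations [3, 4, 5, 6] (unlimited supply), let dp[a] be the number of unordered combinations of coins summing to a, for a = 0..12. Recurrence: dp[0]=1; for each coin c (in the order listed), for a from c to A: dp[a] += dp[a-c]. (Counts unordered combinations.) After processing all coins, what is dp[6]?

2

after  coin     0     1     2     3     4     5     6     7     8     9    10    11    12
          3     1     0     0     1     0     0     1     0     0     1     0     0     1
          4     1     0     0     1     1     0     1     1     1     1     1     1     2
          5     1     0     0     1     1     1     1     1     2     2     2     2     3
          6     1     0     0     1     1     1     2     1     2     3     3     3     5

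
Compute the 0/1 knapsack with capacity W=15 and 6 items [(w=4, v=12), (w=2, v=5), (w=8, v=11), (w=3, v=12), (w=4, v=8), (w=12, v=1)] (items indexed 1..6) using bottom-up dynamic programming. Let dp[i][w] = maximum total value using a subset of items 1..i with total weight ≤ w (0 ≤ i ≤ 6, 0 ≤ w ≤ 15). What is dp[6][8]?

24

i\w   0   1   2   3   4   5   6   7   8   9  10  11  12  13  14  15
  0   0   0   0   0   0   0   0   0   0   0   0   0   0   0   0   0
  1   0   0   0   0  12  12  12  12  12  12  12  12  12  12  12  12
  2   0   0   5   5  12  12  17  17  17  17  17  17  17  17  17  17
  3   0   0   5   5  12  12  17  17  17  17  17  17  23  23  28  28
  4   0   0   5  12  12  17  17  24  24  29  29  29  29  29  29  35
  5   0   0   5  12  12  17  17  24  24  29  29  32  32  37  37  37
  6   0   0   5  12  12  17  17  24  24  29  29  32  32  37  37  37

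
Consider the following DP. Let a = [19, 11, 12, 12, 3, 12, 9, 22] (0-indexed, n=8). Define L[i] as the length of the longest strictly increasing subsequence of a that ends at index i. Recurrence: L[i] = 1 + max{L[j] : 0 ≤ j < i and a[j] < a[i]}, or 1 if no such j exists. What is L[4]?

   i    0    1    2    3    4    5    6    7
a[i]   19   11   12   12    3   12    9   22
L[i]    1    1    2    2    1    2    2    3

1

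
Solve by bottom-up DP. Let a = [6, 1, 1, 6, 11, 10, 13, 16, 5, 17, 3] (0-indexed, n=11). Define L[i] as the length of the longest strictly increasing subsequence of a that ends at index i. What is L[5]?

3

   i    0    1    2    3    4    5    6    7    8    9   10
a[i]    6    1    1    6   11   10   13   16    5   17    3
L[i]    1    1    1    2    3    3    4    5    2    6    2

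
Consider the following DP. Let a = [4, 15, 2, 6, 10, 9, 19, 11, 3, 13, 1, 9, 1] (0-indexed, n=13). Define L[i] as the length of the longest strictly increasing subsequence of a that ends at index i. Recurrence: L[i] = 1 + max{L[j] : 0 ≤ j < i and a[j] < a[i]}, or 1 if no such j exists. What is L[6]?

4

   i    0    1    2    3    4    5    6    7    8    9   10   11   12
a[i]    4   15    2    6   10    9   19   11    3   13    1    9    1
L[i]    1    2    1    2    3    3    4    4    2    5    1    3    1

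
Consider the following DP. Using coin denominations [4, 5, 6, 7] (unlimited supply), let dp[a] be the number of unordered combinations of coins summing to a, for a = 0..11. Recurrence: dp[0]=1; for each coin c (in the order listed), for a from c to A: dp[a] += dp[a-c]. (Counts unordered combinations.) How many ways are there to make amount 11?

after  coin     0     1     2     3     4     5     6     7     8     9    10    11
          4     1     0     0     0     1     0     0     0     1     0     0     0
          5     1     0     0     0     1     1     0     0     1     1     1     0
          6     1     0     0     0     1     1     1     0     1     1     2     1
          7     1     0     0     0     1     1     1     1     1     1     2     2

2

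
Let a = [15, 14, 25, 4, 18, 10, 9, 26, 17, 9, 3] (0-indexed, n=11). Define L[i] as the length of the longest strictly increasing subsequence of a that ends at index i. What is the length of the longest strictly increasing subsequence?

   i    0    1    2    3    4    5    6    7    8    9   10
a[i]   15   14   25    4   18   10    9   26   17    9    3
L[i]    1    1    2    1    2    2    2    3    3    2    1

3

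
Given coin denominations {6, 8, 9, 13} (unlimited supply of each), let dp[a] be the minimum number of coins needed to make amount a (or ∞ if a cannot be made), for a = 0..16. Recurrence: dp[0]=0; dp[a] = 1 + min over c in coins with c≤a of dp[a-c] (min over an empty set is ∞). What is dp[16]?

 a  0  1  2  3  4  5  6  7  8  9 10 11 12 13 14 15 16
dp  0  -  -  -  -  -  1  -  1  1  -  -  2  1  2  2  2
(- denotes ∞ / unreachable)

2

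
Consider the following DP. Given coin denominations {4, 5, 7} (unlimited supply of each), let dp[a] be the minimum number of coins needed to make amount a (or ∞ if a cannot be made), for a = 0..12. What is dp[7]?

 a  0  1  2  3  4  5  6  7  8  9 10 11 12
dp  0  -  -  -  1  1  -  1  2  2  2  2  2
(- denotes ∞ / unreachable)

1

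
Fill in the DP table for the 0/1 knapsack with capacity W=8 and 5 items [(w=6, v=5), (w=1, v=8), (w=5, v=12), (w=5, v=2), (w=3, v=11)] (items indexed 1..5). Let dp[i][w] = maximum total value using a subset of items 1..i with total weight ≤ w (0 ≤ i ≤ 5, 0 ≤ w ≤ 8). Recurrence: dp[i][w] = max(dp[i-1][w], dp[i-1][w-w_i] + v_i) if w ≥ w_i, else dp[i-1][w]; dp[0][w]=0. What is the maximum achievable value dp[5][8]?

i\w   0   1   2   3   4   5   6   7   8
  0   0   0   0   0   0   0   0   0   0
  1   0   0   0   0   0   0   5   5   5
  2   0   8   8   8   8   8   8  13  13
  3   0   8   8   8   8  12  20  20  20
  4   0   8   8   8   8  12  20  20  20
  5   0   8   8  11  19  19  20  20  23

23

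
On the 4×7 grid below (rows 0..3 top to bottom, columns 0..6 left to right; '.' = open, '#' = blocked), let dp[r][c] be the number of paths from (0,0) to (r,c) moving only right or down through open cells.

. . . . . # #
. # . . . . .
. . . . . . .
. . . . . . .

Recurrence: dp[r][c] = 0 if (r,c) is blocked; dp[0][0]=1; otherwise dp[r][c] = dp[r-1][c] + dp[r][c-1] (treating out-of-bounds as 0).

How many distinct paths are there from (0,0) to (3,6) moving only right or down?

38

r\c   0   1   2   3   4   5   6
  0   1   1   1   1   1   0   0
  1   1   0   1   2   3   3   3
  2   1   1   2   4   7  10  13
  3   1   2   4   8  15  25  38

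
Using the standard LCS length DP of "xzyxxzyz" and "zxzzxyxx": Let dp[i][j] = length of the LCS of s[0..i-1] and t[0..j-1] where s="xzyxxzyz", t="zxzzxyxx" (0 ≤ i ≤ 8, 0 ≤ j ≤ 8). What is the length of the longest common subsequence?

5

   ''  z  x  z  z  x  y  x  x
''  0  0  0  0  0  0  0  0  0
 x  0  0  1  1  1  1  1  1  1
 z  0  1  1  2  2  2  2  2  2
 y  0  1  1  2  2  2  3  3  3
 x  0  1  2  2  2  3  3  4  4
 x  0  1  2  2  2  3  3  4  5
 z  0  1  2  3  3  3  3  4  5
 y  0  1  2  3  3  3  4  4  5
 z  0  1  2  3  4  4  4  4  5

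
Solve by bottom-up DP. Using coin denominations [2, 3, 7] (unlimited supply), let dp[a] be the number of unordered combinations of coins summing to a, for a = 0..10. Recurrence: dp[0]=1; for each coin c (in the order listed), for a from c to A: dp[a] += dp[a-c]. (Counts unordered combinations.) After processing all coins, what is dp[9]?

after  coin     0     1     2     3     4     5     6     7     8     9    10
          2     1     0     1     0     1     0     1     0     1     0     1
          3     1     0     1     1     1     1     2     1     2     2     2
          7     1     0     1     1     1     1     2     2     2     3     3

3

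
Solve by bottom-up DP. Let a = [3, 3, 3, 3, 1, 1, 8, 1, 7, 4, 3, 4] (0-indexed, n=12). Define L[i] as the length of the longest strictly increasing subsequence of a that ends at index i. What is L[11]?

3

   i    0    1    2    3    4    5    6    7    8    9   10   11
a[i]    3    3    3    3    1    1    8    1    7    4    3    4
L[i]    1    1    1    1    1    1    2    1    2    2    2    3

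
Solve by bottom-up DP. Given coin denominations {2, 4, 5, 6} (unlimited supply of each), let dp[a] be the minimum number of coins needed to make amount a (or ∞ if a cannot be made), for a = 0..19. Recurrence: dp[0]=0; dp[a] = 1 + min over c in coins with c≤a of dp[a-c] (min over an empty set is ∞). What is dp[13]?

 a  0  1  2  3  4  5  6  7  8  9 10 11 12 13 14 15 16 17 18 19
dp  0  -  1  -  1  1  1  2  2  2  2  2  2  3  3  3  3  3  3  4
(- denotes ∞ / unreachable)

3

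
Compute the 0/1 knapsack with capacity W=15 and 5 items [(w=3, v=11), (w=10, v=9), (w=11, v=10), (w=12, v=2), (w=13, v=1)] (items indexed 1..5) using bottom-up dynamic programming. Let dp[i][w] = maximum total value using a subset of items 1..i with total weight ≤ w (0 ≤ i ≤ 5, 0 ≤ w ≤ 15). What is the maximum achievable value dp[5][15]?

i\w   0   1   2   3   4   5   6   7   8   9  10  11  12  13  14  15
  0   0   0   0   0   0   0   0   0   0   0   0   0   0   0   0   0
  1   0   0   0  11  11  11  11  11  11  11  11  11  11  11  11  11
  2   0   0   0  11  11  11  11  11  11  11  11  11  11  20  20  20
  3   0   0   0  11  11  11  11  11  11  11  11  11  11  20  21  21
  4   0   0   0  11  11  11  11  11  11  11  11  11  11  20  21  21
  5   0   0   0  11  11  11  11  11  11  11  11  11  11  20  21  21

21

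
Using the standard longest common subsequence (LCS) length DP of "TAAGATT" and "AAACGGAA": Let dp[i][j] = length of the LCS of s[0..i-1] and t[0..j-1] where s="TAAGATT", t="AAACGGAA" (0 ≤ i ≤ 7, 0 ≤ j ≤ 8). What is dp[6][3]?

3

   ''  A  A  A  C  G  G  A  A
''  0  0  0  0  0  0  0  0  0
 T  0  0  0  0  0  0  0  0  0
 A  0  1  1  1  1  1  1  1  1
 A  0  1  2  2  2  2  2  2  2
 G  0  1  2  2  2  3  3  3  3
 A  0  1  2  3  3  3  3  4  4
 T  0  1  2  3  3  3  3  4  4
 T  0  1  2  3  3  3  3  4  4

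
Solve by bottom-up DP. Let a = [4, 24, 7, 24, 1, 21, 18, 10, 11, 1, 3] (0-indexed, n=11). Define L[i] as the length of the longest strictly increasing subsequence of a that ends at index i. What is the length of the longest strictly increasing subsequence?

   i    0    1    2    3    4    5    6    7    8    9   10
a[i]    4   24    7   24    1   21   18   10   11    1    3
L[i]    1    2    2    3    1    3    3    3    4    1    2

4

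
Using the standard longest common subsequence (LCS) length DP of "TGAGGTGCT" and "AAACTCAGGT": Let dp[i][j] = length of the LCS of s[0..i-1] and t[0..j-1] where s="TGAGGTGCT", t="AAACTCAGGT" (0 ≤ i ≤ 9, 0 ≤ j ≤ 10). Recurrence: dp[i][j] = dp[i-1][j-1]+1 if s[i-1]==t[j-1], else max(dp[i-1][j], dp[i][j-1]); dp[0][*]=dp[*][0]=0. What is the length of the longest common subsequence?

   ''  A  A  A  C  T  C  A  G  G  T
''  0  0  0  0  0  0  0  0  0  0  0
 T  0  0  0  0  0  1  1  1  1  1  1
 G  0  0  0  0  0  1  1  1  2  2  2
 A  0  1  1  1  1  1  1  2  2  2  2
 G  0  1  1  1  1  1  1  2  3  3  3
 G  0  1  1  1  1  1  1  2  3  4  4
 T  0  1  1  1  1  2  2  2  3  4  5
 G  0  1  1  1  1  2  2  2  3  4  5
 C  0  1  1  1  2  2  3  3  3  4  5
 T  0  1  1  1  2  3  3  3  3  4  5

5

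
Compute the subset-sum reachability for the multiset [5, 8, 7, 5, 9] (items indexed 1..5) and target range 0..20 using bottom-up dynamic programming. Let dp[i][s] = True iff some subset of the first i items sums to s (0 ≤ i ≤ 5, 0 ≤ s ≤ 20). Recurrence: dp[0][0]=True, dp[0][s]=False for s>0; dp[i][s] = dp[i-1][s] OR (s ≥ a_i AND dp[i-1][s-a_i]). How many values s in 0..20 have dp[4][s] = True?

i\s   0   1   2   3   4   5   6   7   8   9  10  11  12  13  14  15  16  17  18  19  20
  0   T   F   F   F   F   F   F   F   F   F   F   F   F   F   F   F   F   F   F   F   F
  1   T   F   F   F   F   T   F   F   F   F   F   F   F   F   F   F   F   F   F   F   F
  2   T   F   F   F   F   T   F   F   T   F   F   F   F   T   F   F   F   F   F   F   F
  3   T   F   F   F   F   T   F   T   T   F   F   F   T   T   F   T   F   F   F   F   T
  4   T   F   F   F   F   T   F   T   T   F   T   F   T   T   F   T   F   T   T   F   T
  5   T   F   F   F   F   T   F   T   T   T   T   F   T   T   T   T   T   T   T   T   T

11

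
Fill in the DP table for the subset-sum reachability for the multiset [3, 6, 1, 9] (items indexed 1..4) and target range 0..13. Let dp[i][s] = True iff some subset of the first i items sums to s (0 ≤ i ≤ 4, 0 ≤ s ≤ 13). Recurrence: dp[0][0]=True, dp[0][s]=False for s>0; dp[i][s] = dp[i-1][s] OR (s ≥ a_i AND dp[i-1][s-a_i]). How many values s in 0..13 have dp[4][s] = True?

i\s   0   1   2   3   4   5   6   7   8   9  10  11  12  13
  0   T   F   F   F   F   F   F   F   F   F   F   F   F   F
  1   T   F   F   T   F   F   F   F   F   F   F   F   F   F
  2   T   F   F   T   F   F   T   F   F   T   F   F   F   F
  3   T   T   F   T   T   F   T   T   F   T   T   F   F   F
  4   T   T   F   T   T   F   T   T   F   T   T   F   T   T

10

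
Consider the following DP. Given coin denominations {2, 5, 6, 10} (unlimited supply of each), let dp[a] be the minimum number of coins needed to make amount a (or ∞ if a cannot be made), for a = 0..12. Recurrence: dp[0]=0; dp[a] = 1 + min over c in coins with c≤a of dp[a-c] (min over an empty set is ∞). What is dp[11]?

 a  0  1  2  3  4  5  6  7  8  9 10 11 12
dp  0  -  1  -  2  1  1  2  2  3  1  2  2
(- denotes ∞ / unreachable)

2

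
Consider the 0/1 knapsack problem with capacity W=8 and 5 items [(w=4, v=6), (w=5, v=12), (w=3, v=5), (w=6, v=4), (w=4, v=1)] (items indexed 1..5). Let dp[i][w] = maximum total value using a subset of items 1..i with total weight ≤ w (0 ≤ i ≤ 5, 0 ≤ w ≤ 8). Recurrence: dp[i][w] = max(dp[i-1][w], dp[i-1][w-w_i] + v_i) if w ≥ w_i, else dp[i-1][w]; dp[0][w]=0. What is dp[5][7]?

12

i\w   0   1   2   3   4   5   6   7   8
  0   0   0   0   0   0   0   0   0   0
  1   0   0   0   0   6   6   6   6   6
  2   0   0   0   0   6  12  12  12  12
  3   0   0   0   5   6  12  12  12  17
  4   0   0   0   5   6  12  12  12  17
  5   0   0   0   5   6  12  12  12  17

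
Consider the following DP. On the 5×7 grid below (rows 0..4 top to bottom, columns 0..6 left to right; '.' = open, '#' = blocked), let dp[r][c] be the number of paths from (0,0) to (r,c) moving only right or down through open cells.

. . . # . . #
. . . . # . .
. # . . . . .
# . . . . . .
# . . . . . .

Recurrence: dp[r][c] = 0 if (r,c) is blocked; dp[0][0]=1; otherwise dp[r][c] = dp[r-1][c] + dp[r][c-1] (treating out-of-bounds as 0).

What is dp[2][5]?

r\c   0   1   2   3   4   5   6
  0   1   1   1   0   0   0   0
  1   1   2   3   3   0   0   0
  2   1   0   3   6   6   6   6
  3   0   0   3   9  15  21  27
  4   0   0   3  12  27  48  75

6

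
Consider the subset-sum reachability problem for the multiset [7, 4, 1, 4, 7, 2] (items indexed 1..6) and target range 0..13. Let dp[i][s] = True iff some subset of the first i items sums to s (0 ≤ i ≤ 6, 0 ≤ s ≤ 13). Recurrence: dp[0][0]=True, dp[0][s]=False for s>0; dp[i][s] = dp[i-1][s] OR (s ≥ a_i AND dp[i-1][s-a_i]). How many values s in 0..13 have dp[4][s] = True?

i\s   0   1   2   3   4   5   6   7   8   9  10  11  12  13
  0   T   F   F   F   F   F   F   F   F   F   F   F   F   F
  1   T   F   F   F   F   F   F   T   F   F   F   F   F   F
  2   T   F   F   F   T   F   F   T   F   F   F   T   F   F
  3   T   T   F   F   T   T   F   T   T   F   F   T   T   F
  4   T   T   F   F   T   T   F   T   T   T   F   T   T   F
  5   T   T   F   F   T   T   F   T   T   T   F   T   T   F
  6   T   T   T   T   T   T   T   T   T   T   T   T   T   T

9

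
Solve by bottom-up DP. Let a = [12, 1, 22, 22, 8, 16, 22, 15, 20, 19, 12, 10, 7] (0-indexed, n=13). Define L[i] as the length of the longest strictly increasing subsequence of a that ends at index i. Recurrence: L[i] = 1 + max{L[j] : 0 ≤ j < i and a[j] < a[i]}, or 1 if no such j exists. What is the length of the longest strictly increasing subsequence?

4

   i    0    1    2    3    4    5    6    7    8    9   10   11   12
a[i]   12    1   22   22    8   16   22   15   20   19   12   10    7
L[i]    1    1    2    2    2    3    4    3    4    4    3    3    2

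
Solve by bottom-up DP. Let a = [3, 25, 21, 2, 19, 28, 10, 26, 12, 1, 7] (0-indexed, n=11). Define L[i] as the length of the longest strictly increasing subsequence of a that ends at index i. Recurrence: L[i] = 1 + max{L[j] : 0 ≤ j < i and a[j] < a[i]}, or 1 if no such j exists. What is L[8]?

3

   i    0    1    2    3    4    5    6    7    8    9   10
a[i]    3   25   21    2   19   28   10   26   12    1    7
L[i]    1    2    2    1    2    3    2    3    3    1    2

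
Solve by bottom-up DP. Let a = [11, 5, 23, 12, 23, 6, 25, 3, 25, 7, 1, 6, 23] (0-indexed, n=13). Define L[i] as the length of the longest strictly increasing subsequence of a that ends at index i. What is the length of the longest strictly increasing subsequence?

4

   i    0    1    2    3    4    5    6    7    8    9   10   11   12
a[i]   11    5   23   12   23    6   25    3   25    7    1    6   23
L[i]    1    1    2    2    3    2    4    1    4    3    1    2    4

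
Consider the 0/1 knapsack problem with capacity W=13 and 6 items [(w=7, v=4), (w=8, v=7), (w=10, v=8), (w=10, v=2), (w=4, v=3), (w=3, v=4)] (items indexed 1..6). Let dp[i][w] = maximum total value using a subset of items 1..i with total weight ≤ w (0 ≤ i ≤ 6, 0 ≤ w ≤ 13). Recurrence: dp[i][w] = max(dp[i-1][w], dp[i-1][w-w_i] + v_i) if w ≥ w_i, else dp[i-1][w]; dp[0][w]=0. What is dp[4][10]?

i\w   0   1   2   3   4   5   6   7   8   9  10  11  12  13
  0   0   0   0   0   0   0   0   0   0   0   0   0   0   0
  1   0   0   0   0   0   0   0   4   4   4   4   4   4   4
  2   0   0   0   0   0   0   0   4   7   7   7   7   7   7
  3   0   0   0   0   0   0   0   4   7   7   8   8   8   8
  4   0   0   0   0   0   0   0   4   7   7   8   8   8   8
  5   0   0   0   0   3   3   3   4   7   7   8   8  10  10
  6   0   0   0   4   4   4   4   7   7   7   8  11  11  12

8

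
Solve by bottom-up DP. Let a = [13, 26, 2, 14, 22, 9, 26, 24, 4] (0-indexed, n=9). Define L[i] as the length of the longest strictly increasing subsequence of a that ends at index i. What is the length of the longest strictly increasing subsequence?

   i    0    1    2    3    4    5    6    7    8
a[i]   13   26    2   14   22    9   26   24    4
L[i]    1    2    1    2    3    2    4    4    2

4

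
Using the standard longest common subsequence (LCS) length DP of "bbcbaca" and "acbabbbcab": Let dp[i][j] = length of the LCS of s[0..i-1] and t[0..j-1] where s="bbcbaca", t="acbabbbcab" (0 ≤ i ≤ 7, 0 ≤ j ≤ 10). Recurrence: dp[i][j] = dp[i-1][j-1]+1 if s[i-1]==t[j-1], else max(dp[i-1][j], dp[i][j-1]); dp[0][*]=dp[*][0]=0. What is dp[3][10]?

   ''  a  c  b  a  b  b  b  c  a  b
''  0  0  0  0  0  0  0  0  0  0  0
 b  0  0  0  1  1  1  1  1  1  1  1
 b  0  0  0  1  1  2  2  2  2  2  2
 c  0  0  1  1  1  2  2  2  3  3  3
 b  0  0  1  2  2  2  3  3  3  3  4
 a  0  1  1  2  3  3  3  3  3  4  4
 c  0  1  2  2  3  3  3  3  4  4  4
 a  0  1  2  2  3  3  3  3  4  5  5

3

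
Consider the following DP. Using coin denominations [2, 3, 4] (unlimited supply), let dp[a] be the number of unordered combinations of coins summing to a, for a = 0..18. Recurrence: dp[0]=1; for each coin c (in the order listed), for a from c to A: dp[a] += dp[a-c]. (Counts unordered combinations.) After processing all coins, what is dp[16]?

10

after  coin     0     1     2     3     4     5     6     7     8     9    10    11    12    13    14    15    16    17    18
          2     1     0     1     0     1     0     1     0     1     0     1     0     1     0     1     0     1     0     1
          3     1     0     1     1     1     1     2     1     2     2     2     2     3     2     3     3     3     3     4
          4     1     0     1     1     2     1     3     2     4     3     5     4     7     5     8     7    10     8    12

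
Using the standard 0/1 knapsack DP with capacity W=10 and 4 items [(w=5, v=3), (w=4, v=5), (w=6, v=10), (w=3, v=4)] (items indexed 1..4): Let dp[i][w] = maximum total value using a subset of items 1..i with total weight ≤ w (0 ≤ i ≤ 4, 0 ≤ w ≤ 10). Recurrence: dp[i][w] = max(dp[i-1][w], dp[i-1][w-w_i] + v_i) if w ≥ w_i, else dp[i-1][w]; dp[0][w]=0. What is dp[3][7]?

10

i\w   0   1   2   3   4   5   6   7   8   9  10
  0   0   0   0   0   0   0   0   0   0   0   0
  1   0   0   0   0   0   3   3   3   3   3   3
  2   0   0   0   0   5   5   5   5   5   8   8
  3   0   0   0   0   5   5  10  10  10  10  15
  4   0   0   0   4   5   5  10  10  10  14  15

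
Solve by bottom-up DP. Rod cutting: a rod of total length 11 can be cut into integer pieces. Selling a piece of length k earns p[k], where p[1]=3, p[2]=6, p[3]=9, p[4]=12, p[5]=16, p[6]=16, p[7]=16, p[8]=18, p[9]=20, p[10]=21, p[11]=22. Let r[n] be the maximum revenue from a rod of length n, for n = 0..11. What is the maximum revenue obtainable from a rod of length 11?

   n    0    1    2    3    4    5    6    7    8    9   10   11
r[n]    0    3    6    9   12   16   19   22   25   28   32   35

35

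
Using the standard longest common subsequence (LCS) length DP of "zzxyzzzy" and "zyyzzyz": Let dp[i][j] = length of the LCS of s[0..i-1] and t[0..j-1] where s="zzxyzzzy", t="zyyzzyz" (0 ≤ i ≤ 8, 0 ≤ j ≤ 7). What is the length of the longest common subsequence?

   ''  z  y  y  z  z  y  z
''  0  0  0  0  0  0  0  0
 z  0  1  1  1  1  1  1  1
 z  0  1  1  1  2  2  2  2
 x  0  1  1  1  2  2  2  2
 y  0  1  2  2  2  2  3  3
 z  0  1  2  2  3  3  3  4
 z  0  1  2  2  3  4  4  4
 z  0  1  2  2  3  4  4  5
 y  0  1  2  3  3  4  5  5

5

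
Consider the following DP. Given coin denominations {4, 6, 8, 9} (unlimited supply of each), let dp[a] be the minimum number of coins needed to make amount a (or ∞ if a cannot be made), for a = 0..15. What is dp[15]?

 a  0  1  2  3  4  5  6  7  8  9 10 11 12 13 14 15
dp  0  -  -  -  1  -  1  -  1  1  2  -  2  2  2  2
(- denotes ∞ / unreachable)

2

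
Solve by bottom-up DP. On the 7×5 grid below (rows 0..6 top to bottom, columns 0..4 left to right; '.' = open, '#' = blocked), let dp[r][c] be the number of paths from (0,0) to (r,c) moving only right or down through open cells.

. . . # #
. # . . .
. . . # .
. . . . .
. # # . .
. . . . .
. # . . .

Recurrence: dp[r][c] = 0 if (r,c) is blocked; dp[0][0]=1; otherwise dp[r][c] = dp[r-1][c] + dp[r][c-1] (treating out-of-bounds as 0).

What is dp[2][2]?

2

r\c   0   1   2   3   4
  0   1   1   1   0   0
  1   1   0   1   1   1
  2   1   1   2   0   1
  3   1   2   4   4   5
  4   1   0   0   4   9
  5   1   1   1   5  14
  6   1   0   1   6  20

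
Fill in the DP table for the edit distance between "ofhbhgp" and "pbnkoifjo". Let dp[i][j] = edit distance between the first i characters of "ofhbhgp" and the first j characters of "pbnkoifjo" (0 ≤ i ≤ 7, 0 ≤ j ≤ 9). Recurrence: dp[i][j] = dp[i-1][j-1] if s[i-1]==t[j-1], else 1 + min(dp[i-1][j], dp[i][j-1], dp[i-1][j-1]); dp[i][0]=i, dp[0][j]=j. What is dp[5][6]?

   ''  p  b  n  k  o  i  f  j  o
''  0  1  2  3  4  5  6  7  8  9
 o  1  1  2  3  4  4  5  6  7  8
 f  2  2  2  3  4  5  5  5  6  7
 h  3  3  3  3  4  5  6  6  6  7
 b  4  4  3  4  4  5  6  7  7  7
 h  5  5  4  4  5  5  6  7  8  8
 g  6  6  5  5  5  6  6  7  8  9
 p  7  6  6  6  6  6  7  7  8  9

6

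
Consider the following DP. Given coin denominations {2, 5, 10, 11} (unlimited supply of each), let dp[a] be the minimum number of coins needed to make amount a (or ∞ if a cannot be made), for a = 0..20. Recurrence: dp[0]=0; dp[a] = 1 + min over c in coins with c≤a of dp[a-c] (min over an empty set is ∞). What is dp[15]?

2

 a  0  1  2  3  4  5  6  7  8  9 10 11 12 13 14 15 16 17 18 19 20
dp  0  -  1  -  2  1  3  2  4  3  1  1  2  2  3  2  2  3  3  4  2
(- denotes ∞ / unreachable)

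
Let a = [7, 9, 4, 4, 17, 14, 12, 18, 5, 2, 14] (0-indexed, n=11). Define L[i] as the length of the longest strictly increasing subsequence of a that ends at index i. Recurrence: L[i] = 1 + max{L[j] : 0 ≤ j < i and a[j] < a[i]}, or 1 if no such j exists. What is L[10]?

   i    0    1    2    3    4    5    6    7    8    9   10
a[i]    7    9    4    4   17   14   12   18    5    2   14
L[i]    1    2    1    1    3    3    3    4    2    1    4

4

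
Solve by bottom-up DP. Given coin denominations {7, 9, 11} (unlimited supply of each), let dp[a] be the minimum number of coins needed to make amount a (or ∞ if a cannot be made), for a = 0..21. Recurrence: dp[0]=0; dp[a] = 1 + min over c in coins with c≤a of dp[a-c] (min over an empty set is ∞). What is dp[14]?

2

 a  0  1  2  3  4  5  6  7  8  9 10 11 12 13 14 15 16 17 18 19 20 21
dp  0  -  -  -  -  -  -  1  -  1  -  1  -  -  2  -  2  -  2  -  2  3
(- denotes ∞ / unreachable)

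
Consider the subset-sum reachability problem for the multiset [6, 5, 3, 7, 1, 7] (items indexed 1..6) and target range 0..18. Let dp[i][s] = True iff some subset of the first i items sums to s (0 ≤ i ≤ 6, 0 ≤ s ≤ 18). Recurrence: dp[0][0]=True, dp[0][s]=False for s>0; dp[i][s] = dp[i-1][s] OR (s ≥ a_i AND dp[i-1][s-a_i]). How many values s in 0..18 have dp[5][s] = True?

i\s   0   1   2   3   4   5   6   7   8   9  10  11  12  13  14  15  16  17  18
  0   T   F   F   F   F   F   F   F   F   F   F   F   F   F   F   F   F   F   F
  1   T   F   F   F   F   F   T   F   F   F   F   F   F   F   F   F   F   F   F
  2   T   F   F   F   F   T   T   F   F   F   F   T   F   F   F   F   F   F   F
  3   T   F   F   T   F   T   T   F   T   T   F   T   F   F   T   F   F   F   F
  4   T   F   F   T   F   T   T   T   T   T   T   T   T   T   T   T   T   F   T
  5   T   T   F   T   T   T   T   T   T   T   T   T   T   T   T   T   T   T   T
  6   T   T   F   T   T   T   T   T   T   T   T   T   T   T   T   T   T   T   T

18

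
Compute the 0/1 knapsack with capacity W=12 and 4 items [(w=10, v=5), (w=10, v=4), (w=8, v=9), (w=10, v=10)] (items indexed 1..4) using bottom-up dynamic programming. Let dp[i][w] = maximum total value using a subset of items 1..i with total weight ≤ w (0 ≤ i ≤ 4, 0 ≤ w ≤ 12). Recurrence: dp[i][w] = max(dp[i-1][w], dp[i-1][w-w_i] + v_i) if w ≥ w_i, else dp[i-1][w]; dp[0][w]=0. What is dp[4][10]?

i\w   0   1   2   3   4   5   6   7   8   9  10  11  12
  0   0   0   0   0   0   0   0   0   0   0   0   0   0
  1   0   0   0   0   0   0   0   0   0   0   5   5   5
  2   0   0   0   0   0   0   0   0   0   0   5   5   5
  3   0   0   0   0   0   0   0   0   9   9   9   9   9
  4   0   0   0   0   0   0   0   0   9   9  10  10  10

10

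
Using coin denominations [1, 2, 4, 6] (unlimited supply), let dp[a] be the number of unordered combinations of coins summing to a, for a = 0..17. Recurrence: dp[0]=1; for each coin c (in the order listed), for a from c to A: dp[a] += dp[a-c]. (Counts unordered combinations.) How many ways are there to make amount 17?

41

after  coin     0     1     2     3     4     5     6     7     8     9    10    11    12    13    14    15    16    17
          1     1     1     1     1     1     1     1     1     1     1     1     1     1     1     1     1     1     1
          2     1     1     2     2     3     3     4     4     5     5     6     6     7     7     8     8     9     9
          4     1     1     2     2     4     4     6     6     9     9    12    12    16    16    20    20    25    25
          6     1     1     2     2     4     4     7     7    11    11    16    16    23    23    31    31    41    41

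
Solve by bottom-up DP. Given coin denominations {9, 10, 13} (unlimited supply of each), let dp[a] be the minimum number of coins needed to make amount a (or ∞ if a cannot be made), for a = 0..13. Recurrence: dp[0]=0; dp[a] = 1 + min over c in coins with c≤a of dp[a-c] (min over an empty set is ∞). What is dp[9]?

1

 a  0  1  2  3  4  5  6  7  8  9 10 11 12 13
dp  0  -  -  -  -  -  -  -  -  1  1  -  -  1
(- denotes ∞ / unreachable)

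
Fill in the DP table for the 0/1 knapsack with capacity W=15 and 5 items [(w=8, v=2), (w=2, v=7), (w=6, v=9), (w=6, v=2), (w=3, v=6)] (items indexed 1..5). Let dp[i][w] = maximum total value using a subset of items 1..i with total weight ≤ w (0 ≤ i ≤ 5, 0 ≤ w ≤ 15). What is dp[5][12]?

22

i\w   0   1   2   3   4   5   6   7   8   9  10  11  12  13  14  15
  0   0   0   0   0   0   0   0   0   0   0   0   0   0   0   0   0
  1   0   0   0   0   0   0   0   0   2   2   2   2   2   2   2   2
  2   0   0   7   7   7   7   7   7   7   7   9   9   9   9   9   9
  3   0   0   7   7   7   7   9   9  16  16  16  16  16  16  16  16
  4   0   0   7   7   7   7   9   9  16  16  16  16  16  16  18  18
  5   0   0   7   7   7  13  13  13  16  16  16  22  22  22  22  22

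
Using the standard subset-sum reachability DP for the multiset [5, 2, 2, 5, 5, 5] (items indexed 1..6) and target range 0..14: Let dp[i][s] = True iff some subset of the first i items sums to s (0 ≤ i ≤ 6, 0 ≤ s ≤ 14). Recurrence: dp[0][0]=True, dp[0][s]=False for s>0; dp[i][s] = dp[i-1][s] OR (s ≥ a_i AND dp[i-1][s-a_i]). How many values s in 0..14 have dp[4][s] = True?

9

i\s   0   1   2   3   4   5   6   7   8   9  10  11  12  13  14
  0   T   F   F   F   F   F   F   F   F   F   F   F   F   F   F
  1   T   F   F   F   F   T   F   F   F   F   F   F   F   F   F
  2   T   F   T   F   F   T   F   T   F   F   F   F   F   F   F
  3   T   F   T   F   T   T   F   T   F   T   F   F   F   F   F
  4   T   F   T   F   T   T   F   T   F   T   T   F   T   F   T
  5   T   F   T   F   T   T   F   T   F   T   T   F   T   F   T
  6   T   F   T   F   T   T   F   T   F   T   T   F   T   F   T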